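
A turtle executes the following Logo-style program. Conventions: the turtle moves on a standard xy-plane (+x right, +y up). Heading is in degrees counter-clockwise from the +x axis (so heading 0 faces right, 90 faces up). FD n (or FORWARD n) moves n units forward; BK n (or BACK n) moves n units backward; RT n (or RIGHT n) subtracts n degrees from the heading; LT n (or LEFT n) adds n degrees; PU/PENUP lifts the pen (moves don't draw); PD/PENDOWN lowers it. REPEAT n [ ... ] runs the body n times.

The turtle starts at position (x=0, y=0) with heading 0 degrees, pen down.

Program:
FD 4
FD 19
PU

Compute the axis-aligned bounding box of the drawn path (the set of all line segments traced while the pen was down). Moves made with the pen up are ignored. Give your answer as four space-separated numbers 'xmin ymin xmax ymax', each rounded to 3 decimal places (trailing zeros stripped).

Executing turtle program step by step:
Start: pos=(0,0), heading=0, pen down
FD 4: (0,0) -> (4,0) [heading=0, draw]
FD 19: (4,0) -> (23,0) [heading=0, draw]
PU: pen up
Final: pos=(23,0), heading=0, 2 segment(s) drawn

Segment endpoints: x in {0, 4, 23}, y in {0}
xmin=0, ymin=0, xmax=23, ymax=0

Answer: 0 0 23 0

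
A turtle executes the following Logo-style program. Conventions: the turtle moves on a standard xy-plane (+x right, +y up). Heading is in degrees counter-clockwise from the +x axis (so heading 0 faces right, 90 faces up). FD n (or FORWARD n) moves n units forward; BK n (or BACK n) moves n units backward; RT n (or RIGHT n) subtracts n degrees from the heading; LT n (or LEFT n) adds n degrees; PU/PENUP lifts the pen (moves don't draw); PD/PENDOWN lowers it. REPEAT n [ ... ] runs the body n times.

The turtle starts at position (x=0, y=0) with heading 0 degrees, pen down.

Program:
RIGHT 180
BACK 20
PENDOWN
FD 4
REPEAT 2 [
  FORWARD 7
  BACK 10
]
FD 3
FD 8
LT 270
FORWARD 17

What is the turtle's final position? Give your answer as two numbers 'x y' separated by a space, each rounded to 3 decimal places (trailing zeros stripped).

Answer: 11 17

Derivation:
Executing turtle program step by step:
Start: pos=(0,0), heading=0, pen down
RT 180: heading 0 -> 180
BK 20: (0,0) -> (20,0) [heading=180, draw]
PD: pen down
FD 4: (20,0) -> (16,0) [heading=180, draw]
REPEAT 2 [
  -- iteration 1/2 --
  FD 7: (16,0) -> (9,0) [heading=180, draw]
  BK 10: (9,0) -> (19,0) [heading=180, draw]
  -- iteration 2/2 --
  FD 7: (19,0) -> (12,0) [heading=180, draw]
  BK 10: (12,0) -> (22,0) [heading=180, draw]
]
FD 3: (22,0) -> (19,0) [heading=180, draw]
FD 8: (19,0) -> (11,0) [heading=180, draw]
LT 270: heading 180 -> 90
FD 17: (11,0) -> (11,17) [heading=90, draw]
Final: pos=(11,17), heading=90, 9 segment(s) drawn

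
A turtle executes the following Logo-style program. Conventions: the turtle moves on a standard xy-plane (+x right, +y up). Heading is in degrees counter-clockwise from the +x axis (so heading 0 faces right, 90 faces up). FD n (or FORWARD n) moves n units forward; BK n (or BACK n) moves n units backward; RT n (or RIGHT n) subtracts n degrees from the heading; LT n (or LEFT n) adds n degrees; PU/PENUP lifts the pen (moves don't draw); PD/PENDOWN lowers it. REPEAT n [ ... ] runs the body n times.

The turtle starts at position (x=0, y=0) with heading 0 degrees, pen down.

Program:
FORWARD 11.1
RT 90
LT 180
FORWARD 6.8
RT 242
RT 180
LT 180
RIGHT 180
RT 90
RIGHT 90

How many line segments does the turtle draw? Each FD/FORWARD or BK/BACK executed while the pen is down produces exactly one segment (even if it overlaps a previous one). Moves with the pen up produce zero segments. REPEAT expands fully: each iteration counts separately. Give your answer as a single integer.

Executing turtle program step by step:
Start: pos=(0,0), heading=0, pen down
FD 11.1: (0,0) -> (11.1,0) [heading=0, draw]
RT 90: heading 0 -> 270
LT 180: heading 270 -> 90
FD 6.8: (11.1,0) -> (11.1,6.8) [heading=90, draw]
RT 242: heading 90 -> 208
RT 180: heading 208 -> 28
LT 180: heading 28 -> 208
RT 180: heading 208 -> 28
RT 90: heading 28 -> 298
RT 90: heading 298 -> 208
Final: pos=(11.1,6.8), heading=208, 2 segment(s) drawn
Segments drawn: 2

Answer: 2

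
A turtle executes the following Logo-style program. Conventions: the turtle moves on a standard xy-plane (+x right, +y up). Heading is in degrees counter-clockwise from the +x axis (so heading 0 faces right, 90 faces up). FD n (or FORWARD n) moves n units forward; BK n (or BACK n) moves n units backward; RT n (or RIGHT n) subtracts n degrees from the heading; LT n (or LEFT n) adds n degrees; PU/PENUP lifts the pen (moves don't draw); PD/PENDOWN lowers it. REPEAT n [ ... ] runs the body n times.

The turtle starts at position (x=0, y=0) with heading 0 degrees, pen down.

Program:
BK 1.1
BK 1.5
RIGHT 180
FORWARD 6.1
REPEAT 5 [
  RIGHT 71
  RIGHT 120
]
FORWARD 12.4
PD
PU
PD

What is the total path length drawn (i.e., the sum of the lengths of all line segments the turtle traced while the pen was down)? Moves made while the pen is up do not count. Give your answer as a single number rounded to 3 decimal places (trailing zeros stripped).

Answer: 21.1

Derivation:
Executing turtle program step by step:
Start: pos=(0,0), heading=0, pen down
BK 1.1: (0,0) -> (-1.1,0) [heading=0, draw]
BK 1.5: (-1.1,0) -> (-2.6,0) [heading=0, draw]
RT 180: heading 0 -> 180
FD 6.1: (-2.6,0) -> (-8.7,0) [heading=180, draw]
REPEAT 5 [
  -- iteration 1/5 --
  RT 71: heading 180 -> 109
  RT 120: heading 109 -> 349
  -- iteration 2/5 --
  RT 71: heading 349 -> 278
  RT 120: heading 278 -> 158
  -- iteration 3/5 --
  RT 71: heading 158 -> 87
  RT 120: heading 87 -> 327
  -- iteration 4/5 --
  RT 71: heading 327 -> 256
  RT 120: heading 256 -> 136
  -- iteration 5/5 --
  RT 71: heading 136 -> 65
  RT 120: heading 65 -> 305
]
FD 12.4: (-8.7,0) -> (-1.588,-10.157) [heading=305, draw]
PD: pen down
PU: pen up
PD: pen down
Final: pos=(-1.588,-10.157), heading=305, 4 segment(s) drawn

Segment lengths:
  seg 1: (0,0) -> (-1.1,0), length = 1.1
  seg 2: (-1.1,0) -> (-2.6,0), length = 1.5
  seg 3: (-2.6,0) -> (-8.7,0), length = 6.1
  seg 4: (-8.7,0) -> (-1.588,-10.157), length = 12.4
Total = 21.1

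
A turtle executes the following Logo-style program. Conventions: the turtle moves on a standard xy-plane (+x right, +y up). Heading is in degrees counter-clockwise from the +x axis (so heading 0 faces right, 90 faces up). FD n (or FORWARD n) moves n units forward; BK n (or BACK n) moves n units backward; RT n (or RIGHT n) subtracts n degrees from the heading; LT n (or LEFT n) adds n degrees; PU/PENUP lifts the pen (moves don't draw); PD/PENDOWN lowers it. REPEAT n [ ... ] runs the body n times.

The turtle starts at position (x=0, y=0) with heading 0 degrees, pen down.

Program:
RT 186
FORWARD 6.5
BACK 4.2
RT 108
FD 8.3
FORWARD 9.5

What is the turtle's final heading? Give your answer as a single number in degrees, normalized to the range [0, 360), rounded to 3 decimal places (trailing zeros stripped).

Executing turtle program step by step:
Start: pos=(0,0), heading=0, pen down
RT 186: heading 0 -> 174
FD 6.5: (0,0) -> (-6.464,0.679) [heading=174, draw]
BK 4.2: (-6.464,0.679) -> (-2.287,0.24) [heading=174, draw]
RT 108: heading 174 -> 66
FD 8.3: (-2.287,0.24) -> (1.089,7.823) [heading=66, draw]
FD 9.5: (1.089,7.823) -> (4.953,16.502) [heading=66, draw]
Final: pos=(4.953,16.502), heading=66, 4 segment(s) drawn

Answer: 66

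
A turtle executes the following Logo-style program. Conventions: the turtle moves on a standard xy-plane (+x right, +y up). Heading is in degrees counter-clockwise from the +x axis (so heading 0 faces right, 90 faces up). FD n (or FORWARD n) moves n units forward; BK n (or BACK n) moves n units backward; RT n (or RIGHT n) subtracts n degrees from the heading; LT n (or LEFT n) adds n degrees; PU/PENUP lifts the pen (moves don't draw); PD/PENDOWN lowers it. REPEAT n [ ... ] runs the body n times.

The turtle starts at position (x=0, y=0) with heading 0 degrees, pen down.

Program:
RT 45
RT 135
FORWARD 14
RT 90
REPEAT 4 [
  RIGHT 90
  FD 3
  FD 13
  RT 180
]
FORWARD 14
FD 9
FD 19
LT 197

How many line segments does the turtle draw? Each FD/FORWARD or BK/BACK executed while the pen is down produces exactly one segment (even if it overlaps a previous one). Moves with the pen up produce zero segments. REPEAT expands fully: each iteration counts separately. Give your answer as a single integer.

Answer: 12

Derivation:
Executing turtle program step by step:
Start: pos=(0,0), heading=0, pen down
RT 45: heading 0 -> 315
RT 135: heading 315 -> 180
FD 14: (0,0) -> (-14,0) [heading=180, draw]
RT 90: heading 180 -> 90
REPEAT 4 [
  -- iteration 1/4 --
  RT 90: heading 90 -> 0
  FD 3: (-14,0) -> (-11,0) [heading=0, draw]
  FD 13: (-11,0) -> (2,0) [heading=0, draw]
  RT 180: heading 0 -> 180
  -- iteration 2/4 --
  RT 90: heading 180 -> 90
  FD 3: (2,0) -> (2,3) [heading=90, draw]
  FD 13: (2,3) -> (2,16) [heading=90, draw]
  RT 180: heading 90 -> 270
  -- iteration 3/4 --
  RT 90: heading 270 -> 180
  FD 3: (2,16) -> (-1,16) [heading=180, draw]
  FD 13: (-1,16) -> (-14,16) [heading=180, draw]
  RT 180: heading 180 -> 0
  -- iteration 4/4 --
  RT 90: heading 0 -> 270
  FD 3: (-14,16) -> (-14,13) [heading=270, draw]
  FD 13: (-14,13) -> (-14,0) [heading=270, draw]
  RT 180: heading 270 -> 90
]
FD 14: (-14,0) -> (-14,14) [heading=90, draw]
FD 9: (-14,14) -> (-14,23) [heading=90, draw]
FD 19: (-14,23) -> (-14,42) [heading=90, draw]
LT 197: heading 90 -> 287
Final: pos=(-14,42), heading=287, 12 segment(s) drawn
Segments drawn: 12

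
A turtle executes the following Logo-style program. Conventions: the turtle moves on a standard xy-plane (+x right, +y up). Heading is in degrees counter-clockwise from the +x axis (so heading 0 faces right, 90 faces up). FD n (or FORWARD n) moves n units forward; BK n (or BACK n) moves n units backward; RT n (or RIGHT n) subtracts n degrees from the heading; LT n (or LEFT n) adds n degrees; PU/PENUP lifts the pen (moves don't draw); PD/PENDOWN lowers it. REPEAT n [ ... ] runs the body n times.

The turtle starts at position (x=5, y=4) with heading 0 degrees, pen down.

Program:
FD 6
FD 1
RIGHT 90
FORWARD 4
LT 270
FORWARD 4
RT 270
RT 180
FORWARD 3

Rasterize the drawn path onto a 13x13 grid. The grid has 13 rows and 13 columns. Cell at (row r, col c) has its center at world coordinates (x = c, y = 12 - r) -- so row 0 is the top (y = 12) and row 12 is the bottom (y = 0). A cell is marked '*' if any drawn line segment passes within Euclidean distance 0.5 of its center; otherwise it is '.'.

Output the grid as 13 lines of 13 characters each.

Segment 0: (5,4) -> (11,4)
Segment 1: (11,4) -> (12,4)
Segment 2: (12,4) -> (12,0)
Segment 3: (12,0) -> (8,0)
Segment 4: (8,0) -> (8,3)

Answer: .............
.............
.............
.............
.............
.............
.............
.............
.....********
........*...*
........*...*
........*...*
........*****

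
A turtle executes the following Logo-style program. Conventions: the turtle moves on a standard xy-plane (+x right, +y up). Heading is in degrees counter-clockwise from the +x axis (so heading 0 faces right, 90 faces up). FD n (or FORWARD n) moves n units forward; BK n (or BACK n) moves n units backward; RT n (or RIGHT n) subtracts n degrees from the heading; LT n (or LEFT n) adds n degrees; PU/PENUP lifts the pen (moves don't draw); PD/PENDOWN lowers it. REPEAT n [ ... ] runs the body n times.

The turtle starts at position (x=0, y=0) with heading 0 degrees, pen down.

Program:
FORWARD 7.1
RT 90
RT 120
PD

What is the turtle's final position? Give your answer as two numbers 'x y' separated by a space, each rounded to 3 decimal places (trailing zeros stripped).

Executing turtle program step by step:
Start: pos=(0,0), heading=0, pen down
FD 7.1: (0,0) -> (7.1,0) [heading=0, draw]
RT 90: heading 0 -> 270
RT 120: heading 270 -> 150
PD: pen down
Final: pos=(7.1,0), heading=150, 1 segment(s) drawn

Answer: 7.1 0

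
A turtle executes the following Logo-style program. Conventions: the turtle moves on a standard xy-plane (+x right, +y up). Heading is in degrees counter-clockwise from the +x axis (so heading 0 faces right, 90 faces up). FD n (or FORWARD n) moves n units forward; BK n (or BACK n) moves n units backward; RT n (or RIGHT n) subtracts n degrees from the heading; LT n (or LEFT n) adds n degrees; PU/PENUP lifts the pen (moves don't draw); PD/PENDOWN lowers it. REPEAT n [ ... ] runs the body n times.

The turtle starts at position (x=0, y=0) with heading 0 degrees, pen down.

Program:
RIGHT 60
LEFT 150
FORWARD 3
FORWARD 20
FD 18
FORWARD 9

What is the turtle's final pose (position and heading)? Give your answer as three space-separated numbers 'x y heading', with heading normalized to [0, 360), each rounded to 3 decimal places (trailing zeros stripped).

Executing turtle program step by step:
Start: pos=(0,0), heading=0, pen down
RT 60: heading 0 -> 300
LT 150: heading 300 -> 90
FD 3: (0,0) -> (0,3) [heading=90, draw]
FD 20: (0,3) -> (0,23) [heading=90, draw]
FD 18: (0,23) -> (0,41) [heading=90, draw]
FD 9: (0,41) -> (0,50) [heading=90, draw]
Final: pos=(0,50), heading=90, 4 segment(s) drawn

Answer: 0 50 90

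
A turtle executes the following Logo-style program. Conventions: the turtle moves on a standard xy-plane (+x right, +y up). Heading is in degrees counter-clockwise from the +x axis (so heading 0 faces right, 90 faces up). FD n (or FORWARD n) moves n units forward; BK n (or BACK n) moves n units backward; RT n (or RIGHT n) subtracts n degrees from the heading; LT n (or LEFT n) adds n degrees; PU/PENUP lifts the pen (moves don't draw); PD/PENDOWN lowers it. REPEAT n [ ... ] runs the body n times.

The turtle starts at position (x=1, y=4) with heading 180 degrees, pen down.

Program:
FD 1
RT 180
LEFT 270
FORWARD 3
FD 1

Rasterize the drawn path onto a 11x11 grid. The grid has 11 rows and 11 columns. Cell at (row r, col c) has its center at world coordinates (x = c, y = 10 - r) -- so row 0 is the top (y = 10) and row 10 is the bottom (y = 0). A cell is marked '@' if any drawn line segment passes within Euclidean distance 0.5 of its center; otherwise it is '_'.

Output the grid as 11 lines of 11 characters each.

Answer: ___________
___________
___________
___________
___________
___________
@@_________
@__________
@__________
@__________
@__________

Derivation:
Segment 0: (1,4) -> (0,4)
Segment 1: (0,4) -> (-0,1)
Segment 2: (-0,1) -> (-0,0)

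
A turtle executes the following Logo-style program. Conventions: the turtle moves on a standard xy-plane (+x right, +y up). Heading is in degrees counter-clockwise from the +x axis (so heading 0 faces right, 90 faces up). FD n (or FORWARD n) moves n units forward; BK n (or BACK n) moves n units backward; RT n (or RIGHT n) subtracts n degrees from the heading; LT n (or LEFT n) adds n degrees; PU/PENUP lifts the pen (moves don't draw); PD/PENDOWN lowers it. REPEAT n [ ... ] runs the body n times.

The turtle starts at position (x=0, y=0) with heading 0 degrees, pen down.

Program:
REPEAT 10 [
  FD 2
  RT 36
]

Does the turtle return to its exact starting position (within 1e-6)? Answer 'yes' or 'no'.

Executing turtle program step by step:
Start: pos=(0,0), heading=0, pen down
REPEAT 10 [
  -- iteration 1/10 --
  FD 2: (0,0) -> (2,0) [heading=0, draw]
  RT 36: heading 0 -> 324
  -- iteration 2/10 --
  FD 2: (2,0) -> (3.618,-1.176) [heading=324, draw]
  RT 36: heading 324 -> 288
  -- iteration 3/10 --
  FD 2: (3.618,-1.176) -> (4.236,-3.078) [heading=288, draw]
  RT 36: heading 288 -> 252
  -- iteration 4/10 --
  FD 2: (4.236,-3.078) -> (3.618,-4.98) [heading=252, draw]
  RT 36: heading 252 -> 216
  -- iteration 5/10 --
  FD 2: (3.618,-4.98) -> (2,-6.155) [heading=216, draw]
  RT 36: heading 216 -> 180
  -- iteration 6/10 --
  FD 2: (2,-6.155) -> (0,-6.155) [heading=180, draw]
  RT 36: heading 180 -> 144
  -- iteration 7/10 --
  FD 2: (0,-6.155) -> (-1.618,-4.98) [heading=144, draw]
  RT 36: heading 144 -> 108
  -- iteration 8/10 --
  FD 2: (-1.618,-4.98) -> (-2.236,-3.078) [heading=108, draw]
  RT 36: heading 108 -> 72
  -- iteration 9/10 --
  FD 2: (-2.236,-3.078) -> (-1.618,-1.176) [heading=72, draw]
  RT 36: heading 72 -> 36
  -- iteration 10/10 --
  FD 2: (-1.618,-1.176) -> (0,0) [heading=36, draw]
  RT 36: heading 36 -> 0
]
Final: pos=(0,0), heading=0, 10 segment(s) drawn

Start position: (0, 0)
Final position: (0, 0)
Distance = 0; < 1e-6 -> CLOSED

Answer: yes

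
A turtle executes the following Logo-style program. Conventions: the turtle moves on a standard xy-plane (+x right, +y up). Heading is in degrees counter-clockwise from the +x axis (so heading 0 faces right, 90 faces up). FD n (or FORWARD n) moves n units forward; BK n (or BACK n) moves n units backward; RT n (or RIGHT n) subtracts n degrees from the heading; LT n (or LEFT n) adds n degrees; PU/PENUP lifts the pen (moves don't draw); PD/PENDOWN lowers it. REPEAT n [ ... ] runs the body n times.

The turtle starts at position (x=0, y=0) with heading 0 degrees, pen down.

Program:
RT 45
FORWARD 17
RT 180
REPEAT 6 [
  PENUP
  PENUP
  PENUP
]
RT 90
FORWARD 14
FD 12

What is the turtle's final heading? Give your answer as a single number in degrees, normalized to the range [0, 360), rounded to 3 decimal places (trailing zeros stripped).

Answer: 45

Derivation:
Executing turtle program step by step:
Start: pos=(0,0), heading=0, pen down
RT 45: heading 0 -> 315
FD 17: (0,0) -> (12.021,-12.021) [heading=315, draw]
RT 180: heading 315 -> 135
REPEAT 6 [
  -- iteration 1/6 --
  PU: pen up
  PU: pen up
  PU: pen up
  -- iteration 2/6 --
  PU: pen up
  PU: pen up
  PU: pen up
  -- iteration 3/6 --
  PU: pen up
  PU: pen up
  PU: pen up
  -- iteration 4/6 --
  PU: pen up
  PU: pen up
  PU: pen up
  -- iteration 5/6 --
  PU: pen up
  PU: pen up
  PU: pen up
  -- iteration 6/6 --
  PU: pen up
  PU: pen up
  PU: pen up
]
RT 90: heading 135 -> 45
FD 14: (12.021,-12.021) -> (21.92,-2.121) [heading=45, move]
FD 12: (21.92,-2.121) -> (30.406,6.364) [heading=45, move]
Final: pos=(30.406,6.364), heading=45, 1 segment(s) drawn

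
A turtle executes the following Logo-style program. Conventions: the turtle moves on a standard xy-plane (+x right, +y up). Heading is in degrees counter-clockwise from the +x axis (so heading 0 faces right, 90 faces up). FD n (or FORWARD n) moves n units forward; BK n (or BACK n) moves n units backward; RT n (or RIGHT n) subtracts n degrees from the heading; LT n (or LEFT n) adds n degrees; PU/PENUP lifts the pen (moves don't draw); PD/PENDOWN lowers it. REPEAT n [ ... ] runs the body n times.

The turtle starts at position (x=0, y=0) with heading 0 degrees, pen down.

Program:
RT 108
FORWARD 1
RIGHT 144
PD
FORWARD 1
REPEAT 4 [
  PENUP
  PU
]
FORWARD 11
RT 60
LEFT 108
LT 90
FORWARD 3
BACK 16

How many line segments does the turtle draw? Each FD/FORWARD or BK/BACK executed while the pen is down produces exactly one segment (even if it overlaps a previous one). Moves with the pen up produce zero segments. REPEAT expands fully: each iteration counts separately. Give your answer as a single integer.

Executing turtle program step by step:
Start: pos=(0,0), heading=0, pen down
RT 108: heading 0 -> 252
FD 1: (0,0) -> (-0.309,-0.951) [heading=252, draw]
RT 144: heading 252 -> 108
PD: pen down
FD 1: (-0.309,-0.951) -> (-0.618,0) [heading=108, draw]
REPEAT 4 [
  -- iteration 1/4 --
  PU: pen up
  PU: pen up
  -- iteration 2/4 --
  PU: pen up
  PU: pen up
  -- iteration 3/4 --
  PU: pen up
  PU: pen up
  -- iteration 4/4 --
  PU: pen up
  PU: pen up
]
FD 11: (-0.618,0) -> (-4.017,10.462) [heading=108, move]
RT 60: heading 108 -> 48
LT 108: heading 48 -> 156
LT 90: heading 156 -> 246
FD 3: (-4.017,10.462) -> (-5.237,7.721) [heading=246, move]
BK 16: (-5.237,7.721) -> (1.27,22.338) [heading=246, move]
Final: pos=(1.27,22.338), heading=246, 2 segment(s) drawn
Segments drawn: 2

Answer: 2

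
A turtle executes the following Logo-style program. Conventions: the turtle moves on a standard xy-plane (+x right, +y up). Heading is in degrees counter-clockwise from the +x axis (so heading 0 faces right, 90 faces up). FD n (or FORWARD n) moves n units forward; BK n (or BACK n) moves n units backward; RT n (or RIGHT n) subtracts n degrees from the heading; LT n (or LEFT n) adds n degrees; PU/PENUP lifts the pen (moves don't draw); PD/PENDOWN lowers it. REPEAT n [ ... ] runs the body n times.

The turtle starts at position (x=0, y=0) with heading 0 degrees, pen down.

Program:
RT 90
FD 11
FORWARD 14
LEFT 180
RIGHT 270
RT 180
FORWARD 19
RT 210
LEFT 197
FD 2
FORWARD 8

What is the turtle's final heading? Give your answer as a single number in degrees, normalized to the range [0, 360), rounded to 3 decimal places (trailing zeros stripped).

Executing turtle program step by step:
Start: pos=(0,0), heading=0, pen down
RT 90: heading 0 -> 270
FD 11: (0,0) -> (0,-11) [heading=270, draw]
FD 14: (0,-11) -> (0,-25) [heading=270, draw]
LT 180: heading 270 -> 90
RT 270: heading 90 -> 180
RT 180: heading 180 -> 0
FD 19: (0,-25) -> (19,-25) [heading=0, draw]
RT 210: heading 0 -> 150
LT 197: heading 150 -> 347
FD 2: (19,-25) -> (20.949,-25.45) [heading=347, draw]
FD 8: (20.949,-25.45) -> (28.744,-27.25) [heading=347, draw]
Final: pos=(28.744,-27.25), heading=347, 5 segment(s) drawn

Answer: 347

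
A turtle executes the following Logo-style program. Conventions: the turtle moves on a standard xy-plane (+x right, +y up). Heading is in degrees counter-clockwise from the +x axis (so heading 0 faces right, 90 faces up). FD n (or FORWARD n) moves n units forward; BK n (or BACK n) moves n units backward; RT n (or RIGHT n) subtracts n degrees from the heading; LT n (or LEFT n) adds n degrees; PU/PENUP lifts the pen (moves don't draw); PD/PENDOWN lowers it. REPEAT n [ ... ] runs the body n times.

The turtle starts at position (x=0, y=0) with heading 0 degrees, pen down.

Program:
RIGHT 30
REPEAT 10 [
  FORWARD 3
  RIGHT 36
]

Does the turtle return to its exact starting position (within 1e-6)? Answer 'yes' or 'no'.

Executing turtle program step by step:
Start: pos=(0,0), heading=0, pen down
RT 30: heading 0 -> 330
REPEAT 10 [
  -- iteration 1/10 --
  FD 3: (0,0) -> (2.598,-1.5) [heading=330, draw]
  RT 36: heading 330 -> 294
  -- iteration 2/10 --
  FD 3: (2.598,-1.5) -> (3.818,-4.241) [heading=294, draw]
  RT 36: heading 294 -> 258
  -- iteration 3/10 --
  FD 3: (3.818,-4.241) -> (3.195,-7.175) [heading=258, draw]
  RT 36: heading 258 -> 222
  -- iteration 4/10 --
  FD 3: (3.195,-7.175) -> (0.965,-9.182) [heading=222, draw]
  RT 36: heading 222 -> 186
  -- iteration 5/10 --
  FD 3: (0.965,-9.182) -> (-2.018,-9.496) [heading=186, draw]
  RT 36: heading 186 -> 150
  -- iteration 6/10 --
  FD 3: (-2.018,-9.496) -> (-4.617,-7.996) [heading=150, draw]
  RT 36: heading 150 -> 114
  -- iteration 7/10 --
  FD 3: (-4.617,-7.996) -> (-5.837,-5.255) [heading=114, draw]
  RT 36: heading 114 -> 78
  -- iteration 8/10 --
  FD 3: (-5.837,-5.255) -> (-5.213,-2.321) [heading=78, draw]
  RT 36: heading 78 -> 42
  -- iteration 9/10 --
  FD 3: (-5.213,-2.321) -> (-2.984,-0.314) [heading=42, draw]
  RT 36: heading 42 -> 6
  -- iteration 10/10 --
  FD 3: (-2.984,-0.314) -> (0,0) [heading=6, draw]
  RT 36: heading 6 -> 330
]
Final: pos=(0,0), heading=330, 10 segment(s) drawn

Start position: (0, 0)
Final position: (0, 0)
Distance = 0; < 1e-6 -> CLOSED

Answer: yes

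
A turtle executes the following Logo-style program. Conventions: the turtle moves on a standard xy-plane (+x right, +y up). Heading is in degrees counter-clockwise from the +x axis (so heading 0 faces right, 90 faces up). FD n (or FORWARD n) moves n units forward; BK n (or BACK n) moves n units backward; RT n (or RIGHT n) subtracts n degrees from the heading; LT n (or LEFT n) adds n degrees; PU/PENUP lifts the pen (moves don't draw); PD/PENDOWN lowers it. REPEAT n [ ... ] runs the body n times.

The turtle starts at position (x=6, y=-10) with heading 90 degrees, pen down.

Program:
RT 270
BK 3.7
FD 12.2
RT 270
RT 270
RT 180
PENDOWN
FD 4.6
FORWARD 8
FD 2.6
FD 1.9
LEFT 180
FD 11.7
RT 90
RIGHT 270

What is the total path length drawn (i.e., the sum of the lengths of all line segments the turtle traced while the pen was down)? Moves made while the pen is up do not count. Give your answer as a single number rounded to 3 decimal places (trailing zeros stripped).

Executing turtle program step by step:
Start: pos=(6,-10), heading=90, pen down
RT 270: heading 90 -> 180
BK 3.7: (6,-10) -> (9.7,-10) [heading=180, draw]
FD 12.2: (9.7,-10) -> (-2.5,-10) [heading=180, draw]
RT 270: heading 180 -> 270
RT 270: heading 270 -> 0
RT 180: heading 0 -> 180
PD: pen down
FD 4.6: (-2.5,-10) -> (-7.1,-10) [heading=180, draw]
FD 8: (-7.1,-10) -> (-15.1,-10) [heading=180, draw]
FD 2.6: (-15.1,-10) -> (-17.7,-10) [heading=180, draw]
FD 1.9: (-17.7,-10) -> (-19.6,-10) [heading=180, draw]
LT 180: heading 180 -> 0
FD 11.7: (-19.6,-10) -> (-7.9,-10) [heading=0, draw]
RT 90: heading 0 -> 270
RT 270: heading 270 -> 0
Final: pos=(-7.9,-10), heading=0, 7 segment(s) drawn

Segment lengths:
  seg 1: (6,-10) -> (9.7,-10), length = 3.7
  seg 2: (9.7,-10) -> (-2.5,-10), length = 12.2
  seg 3: (-2.5,-10) -> (-7.1,-10), length = 4.6
  seg 4: (-7.1,-10) -> (-15.1,-10), length = 8
  seg 5: (-15.1,-10) -> (-17.7,-10), length = 2.6
  seg 6: (-17.7,-10) -> (-19.6,-10), length = 1.9
  seg 7: (-19.6,-10) -> (-7.9,-10), length = 11.7
Total = 44.7

Answer: 44.7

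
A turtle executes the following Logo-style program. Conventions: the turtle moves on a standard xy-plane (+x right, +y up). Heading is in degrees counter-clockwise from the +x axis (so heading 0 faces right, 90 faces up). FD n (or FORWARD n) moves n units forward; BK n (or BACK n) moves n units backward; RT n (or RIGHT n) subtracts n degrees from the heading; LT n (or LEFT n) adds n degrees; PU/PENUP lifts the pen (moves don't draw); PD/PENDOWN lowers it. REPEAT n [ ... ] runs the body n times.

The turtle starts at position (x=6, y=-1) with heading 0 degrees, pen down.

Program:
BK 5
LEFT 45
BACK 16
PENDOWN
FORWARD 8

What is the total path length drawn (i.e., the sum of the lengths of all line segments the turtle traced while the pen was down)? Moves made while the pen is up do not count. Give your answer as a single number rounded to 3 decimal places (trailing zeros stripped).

Answer: 29

Derivation:
Executing turtle program step by step:
Start: pos=(6,-1), heading=0, pen down
BK 5: (6,-1) -> (1,-1) [heading=0, draw]
LT 45: heading 0 -> 45
BK 16: (1,-1) -> (-10.314,-12.314) [heading=45, draw]
PD: pen down
FD 8: (-10.314,-12.314) -> (-4.657,-6.657) [heading=45, draw]
Final: pos=(-4.657,-6.657), heading=45, 3 segment(s) drawn

Segment lengths:
  seg 1: (6,-1) -> (1,-1), length = 5
  seg 2: (1,-1) -> (-10.314,-12.314), length = 16
  seg 3: (-10.314,-12.314) -> (-4.657,-6.657), length = 8
Total = 29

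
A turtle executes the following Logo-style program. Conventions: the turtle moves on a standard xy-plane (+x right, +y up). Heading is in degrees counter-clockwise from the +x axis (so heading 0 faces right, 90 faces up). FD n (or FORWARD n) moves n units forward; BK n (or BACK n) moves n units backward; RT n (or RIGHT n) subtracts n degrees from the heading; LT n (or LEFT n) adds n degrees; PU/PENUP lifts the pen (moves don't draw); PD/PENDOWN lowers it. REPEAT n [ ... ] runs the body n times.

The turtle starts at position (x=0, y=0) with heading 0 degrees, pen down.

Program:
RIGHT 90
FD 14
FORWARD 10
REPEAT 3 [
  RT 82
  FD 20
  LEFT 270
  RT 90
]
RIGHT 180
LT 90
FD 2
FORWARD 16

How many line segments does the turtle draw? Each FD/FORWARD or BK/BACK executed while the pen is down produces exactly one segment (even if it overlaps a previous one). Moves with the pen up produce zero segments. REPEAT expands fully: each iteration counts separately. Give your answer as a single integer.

Answer: 7

Derivation:
Executing turtle program step by step:
Start: pos=(0,0), heading=0, pen down
RT 90: heading 0 -> 270
FD 14: (0,0) -> (0,-14) [heading=270, draw]
FD 10: (0,-14) -> (0,-24) [heading=270, draw]
REPEAT 3 [
  -- iteration 1/3 --
  RT 82: heading 270 -> 188
  FD 20: (0,-24) -> (-19.805,-26.783) [heading=188, draw]
  LT 270: heading 188 -> 98
  RT 90: heading 98 -> 8
  -- iteration 2/3 --
  RT 82: heading 8 -> 286
  FD 20: (-19.805,-26.783) -> (-14.293,-46.009) [heading=286, draw]
  LT 270: heading 286 -> 196
  RT 90: heading 196 -> 106
  -- iteration 3/3 --
  RT 82: heading 106 -> 24
  FD 20: (-14.293,-46.009) -> (3.978,-37.874) [heading=24, draw]
  LT 270: heading 24 -> 294
  RT 90: heading 294 -> 204
]
RT 180: heading 204 -> 24
LT 90: heading 24 -> 114
FD 2: (3.978,-37.874) -> (3.165,-36.047) [heading=114, draw]
FD 16: (3.165,-36.047) -> (-3.343,-21.43) [heading=114, draw]
Final: pos=(-3.343,-21.43), heading=114, 7 segment(s) drawn
Segments drawn: 7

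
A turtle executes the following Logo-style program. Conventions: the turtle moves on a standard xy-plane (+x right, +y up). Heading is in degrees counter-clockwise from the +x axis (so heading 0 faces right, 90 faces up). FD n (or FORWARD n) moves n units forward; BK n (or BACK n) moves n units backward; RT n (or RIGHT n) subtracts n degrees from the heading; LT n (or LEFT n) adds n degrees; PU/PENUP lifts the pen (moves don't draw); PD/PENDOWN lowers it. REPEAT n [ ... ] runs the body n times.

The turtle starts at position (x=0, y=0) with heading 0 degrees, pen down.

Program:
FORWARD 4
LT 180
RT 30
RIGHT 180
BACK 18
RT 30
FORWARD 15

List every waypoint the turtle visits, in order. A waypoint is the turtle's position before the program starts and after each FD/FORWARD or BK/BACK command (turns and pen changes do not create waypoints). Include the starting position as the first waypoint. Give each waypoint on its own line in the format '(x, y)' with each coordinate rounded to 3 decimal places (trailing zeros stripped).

Executing turtle program step by step:
Start: pos=(0,0), heading=0, pen down
FD 4: (0,0) -> (4,0) [heading=0, draw]
LT 180: heading 0 -> 180
RT 30: heading 180 -> 150
RT 180: heading 150 -> 330
BK 18: (4,0) -> (-11.588,9) [heading=330, draw]
RT 30: heading 330 -> 300
FD 15: (-11.588,9) -> (-4.088,-3.99) [heading=300, draw]
Final: pos=(-4.088,-3.99), heading=300, 3 segment(s) drawn
Waypoints (4 total):
(0, 0)
(4, 0)
(-11.588, 9)
(-4.088, -3.99)

Answer: (0, 0)
(4, 0)
(-11.588, 9)
(-4.088, -3.99)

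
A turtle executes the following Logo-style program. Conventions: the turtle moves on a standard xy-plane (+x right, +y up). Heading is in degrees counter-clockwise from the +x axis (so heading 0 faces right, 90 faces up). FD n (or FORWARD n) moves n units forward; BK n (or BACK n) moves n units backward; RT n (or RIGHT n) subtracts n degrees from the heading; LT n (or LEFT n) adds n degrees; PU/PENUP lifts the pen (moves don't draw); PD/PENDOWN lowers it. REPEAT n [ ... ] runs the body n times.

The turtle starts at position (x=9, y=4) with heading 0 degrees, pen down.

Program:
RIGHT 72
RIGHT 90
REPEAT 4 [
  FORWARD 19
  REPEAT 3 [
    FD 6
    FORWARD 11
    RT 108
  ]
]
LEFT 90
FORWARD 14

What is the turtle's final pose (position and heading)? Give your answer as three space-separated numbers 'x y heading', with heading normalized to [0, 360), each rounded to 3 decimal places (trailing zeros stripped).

Executing turtle program step by step:
Start: pos=(9,4), heading=0, pen down
RT 72: heading 0 -> 288
RT 90: heading 288 -> 198
REPEAT 4 [
  -- iteration 1/4 --
  FD 19: (9,4) -> (-9.07,-1.871) [heading=198, draw]
  REPEAT 3 [
    -- iteration 1/3 --
    FD 6: (-9.07,-1.871) -> (-14.776,-3.725) [heading=198, draw]
    FD 11: (-14.776,-3.725) -> (-25.238,-7.125) [heading=198, draw]
    RT 108: heading 198 -> 90
    -- iteration 2/3 --
    FD 6: (-25.238,-7.125) -> (-25.238,-1.125) [heading=90, draw]
    FD 11: (-25.238,-1.125) -> (-25.238,9.875) [heading=90, draw]
    RT 108: heading 90 -> 342
    -- iteration 3/3 --
    FD 6: (-25.238,9.875) -> (-19.532,8.021) [heading=342, draw]
    FD 11: (-19.532,8.021) -> (-9.07,4.622) [heading=342, draw]
    RT 108: heading 342 -> 234
  ]
  -- iteration 2/4 --
  FD 19: (-9.07,4.622) -> (-20.238,-10.749) [heading=234, draw]
  REPEAT 3 [
    -- iteration 1/3 --
    FD 6: (-20.238,-10.749) -> (-23.765,-15.603) [heading=234, draw]
    FD 11: (-23.765,-15.603) -> (-30.23,-24.503) [heading=234, draw]
    RT 108: heading 234 -> 126
    -- iteration 2/3 --
    FD 6: (-30.23,-24.503) -> (-33.757,-19.648) [heading=126, draw]
    FD 11: (-33.757,-19.648) -> (-40.223,-10.749) [heading=126, draw]
    RT 108: heading 126 -> 18
    -- iteration 3/3 --
    FD 6: (-40.223,-10.749) -> (-34.516,-8.895) [heading=18, draw]
    FD 11: (-34.516,-8.895) -> (-24.055,-5.496) [heading=18, draw]
    RT 108: heading 18 -> 270
  ]
  -- iteration 3/4 --
  FD 19: (-24.055,-5.496) -> (-24.055,-24.496) [heading=270, draw]
  REPEAT 3 [
    -- iteration 1/3 --
    FD 6: (-24.055,-24.496) -> (-24.055,-30.496) [heading=270, draw]
    FD 11: (-24.055,-30.496) -> (-24.055,-41.496) [heading=270, draw]
    RT 108: heading 270 -> 162
    -- iteration 2/3 --
    FD 6: (-24.055,-41.496) -> (-29.761,-39.642) [heading=162, draw]
    FD 11: (-29.761,-39.642) -> (-40.223,-36.243) [heading=162, draw]
    RT 108: heading 162 -> 54
    -- iteration 3/3 --
    FD 6: (-40.223,-36.243) -> (-36.696,-31.389) [heading=54, draw]
    FD 11: (-36.696,-31.389) -> (-30.23,-22.489) [heading=54, draw]
    RT 108: heading 54 -> 306
  ]
  -- iteration 4/4 --
  FD 19: (-30.23,-22.489) -> (-19.062,-37.861) [heading=306, draw]
  REPEAT 3 [
    -- iteration 1/3 --
    FD 6: (-19.062,-37.861) -> (-15.536,-42.715) [heading=306, draw]
    FD 11: (-15.536,-42.715) -> (-9.07,-51.614) [heading=306, draw]
    RT 108: heading 306 -> 198
    -- iteration 2/3 --
    FD 6: (-9.07,-51.614) -> (-14.776,-53.468) [heading=198, draw]
    FD 11: (-14.776,-53.468) -> (-25.238,-56.867) [heading=198, draw]
    RT 108: heading 198 -> 90
    -- iteration 3/3 --
    FD 6: (-25.238,-56.867) -> (-25.238,-50.867) [heading=90, draw]
    FD 11: (-25.238,-50.867) -> (-25.238,-39.867) [heading=90, draw]
    RT 108: heading 90 -> 342
  ]
]
LT 90: heading 342 -> 72
FD 14: (-25.238,-39.867) -> (-20.912,-26.552) [heading=72, draw]
Final: pos=(-20.912,-26.552), heading=72, 29 segment(s) drawn

Answer: -20.912 -26.552 72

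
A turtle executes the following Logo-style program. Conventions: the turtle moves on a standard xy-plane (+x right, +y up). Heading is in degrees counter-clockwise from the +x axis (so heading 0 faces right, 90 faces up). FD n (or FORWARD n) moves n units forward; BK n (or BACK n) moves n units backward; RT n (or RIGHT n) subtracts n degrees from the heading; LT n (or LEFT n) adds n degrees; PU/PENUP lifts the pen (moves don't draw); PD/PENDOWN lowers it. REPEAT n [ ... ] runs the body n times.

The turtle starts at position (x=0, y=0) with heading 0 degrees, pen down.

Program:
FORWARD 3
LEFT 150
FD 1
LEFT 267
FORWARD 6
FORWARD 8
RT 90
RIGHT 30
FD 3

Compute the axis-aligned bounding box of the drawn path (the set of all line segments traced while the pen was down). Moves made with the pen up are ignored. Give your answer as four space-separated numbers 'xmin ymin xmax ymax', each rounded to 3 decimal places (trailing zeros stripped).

Answer: 0 0 11.121 12.241

Derivation:
Executing turtle program step by step:
Start: pos=(0,0), heading=0, pen down
FD 3: (0,0) -> (3,0) [heading=0, draw]
LT 150: heading 0 -> 150
FD 1: (3,0) -> (2.134,0.5) [heading=150, draw]
LT 267: heading 150 -> 57
FD 6: (2.134,0.5) -> (5.402,5.532) [heading=57, draw]
FD 8: (5.402,5.532) -> (9.759,12.241) [heading=57, draw]
RT 90: heading 57 -> 327
RT 30: heading 327 -> 297
FD 3: (9.759,12.241) -> (11.121,9.568) [heading=297, draw]
Final: pos=(11.121,9.568), heading=297, 5 segment(s) drawn

Segment endpoints: x in {0, 2.134, 3, 5.402, 9.759, 11.121}, y in {0, 0.5, 5.532, 9.568, 12.241}
xmin=0, ymin=0, xmax=11.121, ymax=12.241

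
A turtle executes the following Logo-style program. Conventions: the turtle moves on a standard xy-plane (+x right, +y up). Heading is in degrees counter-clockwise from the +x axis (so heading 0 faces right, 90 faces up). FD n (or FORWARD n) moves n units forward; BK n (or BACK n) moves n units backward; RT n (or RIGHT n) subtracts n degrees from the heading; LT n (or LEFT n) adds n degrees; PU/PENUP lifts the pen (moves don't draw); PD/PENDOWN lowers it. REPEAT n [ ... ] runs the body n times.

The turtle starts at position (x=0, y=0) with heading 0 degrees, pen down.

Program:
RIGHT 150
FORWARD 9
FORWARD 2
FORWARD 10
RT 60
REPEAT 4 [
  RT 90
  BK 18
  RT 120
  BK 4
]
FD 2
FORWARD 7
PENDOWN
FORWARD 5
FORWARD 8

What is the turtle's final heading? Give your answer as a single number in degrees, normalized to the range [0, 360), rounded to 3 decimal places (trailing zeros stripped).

Answer: 30

Derivation:
Executing turtle program step by step:
Start: pos=(0,0), heading=0, pen down
RT 150: heading 0 -> 210
FD 9: (0,0) -> (-7.794,-4.5) [heading=210, draw]
FD 2: (-7.794,-4.5) -> (-9.526,-5.5) [heading=210, draw]
FD 10: (-9.526,-5.5) -> (-18.187,-10.5) [heading=210, draw]
RT 60: heading 210 -> 150
REPEAT 4 [
  -- iteration 1/4 --
  RT 90: heading 150 -> 60
  BK 18: (-18.187,-10.5) -> (-27.187,-26.088) [heading=60, draw]
  RT 120: heading 60 -> 300
  BK 4: (-27.187,-26.088) -> (-29.187,-22.624) [heading=300, draw]
  -- iteration 2/4 --
  RT 90: heading 300 -> 210
  BK 18: (-29.187,-22.624) -> (-13.598,-13.624) [heading=210, draw]
  RT 120: heading 210 -> 90
  BK 4: (-13.598,-13.624) -> (-13.598,-17.624) [heading=90, draw]
  -- iteration 3/4 --
  RT 90: heading 90 -> 0
  BK 18: (-13.598,-17.624) -> (-31.598,-17.624) [heading=0, draw]
  RT 120: heading 0 -> 240
  BK 4: (-31.598,-17.624) -> (-29.598,-14.16) [heading=240, draw]
  -- iteration 4/4 --
  RT 90: heading 240 -> 150
  BK 18: (-29.598,-14.16) -> (-14.01,-23.16) [heading=150, draw]
  RT 120: heading 150 -> 30
  BK 4: (-14.01,-23.16) -> (-17.474,-25.16) [heading=30, draw]
]
FD 2: (-17.474,-25.16) -> (-15.742,-24.16) [heading=30, draw]
FD 7: (-15.742,-24.16) -> (-9.679,-20.66) [heading=30, draw]
PD: pen down
FD 5: (-9.679,-20.66) -> (-5.349,-18.16) [heading=30, draw]
FD 8: (-5.349,-18.16) -> (1.579,-14.16) [heading=30, draw]
Final: pos=(1.579,-14.16), heading=30, 15 segment(s) drawn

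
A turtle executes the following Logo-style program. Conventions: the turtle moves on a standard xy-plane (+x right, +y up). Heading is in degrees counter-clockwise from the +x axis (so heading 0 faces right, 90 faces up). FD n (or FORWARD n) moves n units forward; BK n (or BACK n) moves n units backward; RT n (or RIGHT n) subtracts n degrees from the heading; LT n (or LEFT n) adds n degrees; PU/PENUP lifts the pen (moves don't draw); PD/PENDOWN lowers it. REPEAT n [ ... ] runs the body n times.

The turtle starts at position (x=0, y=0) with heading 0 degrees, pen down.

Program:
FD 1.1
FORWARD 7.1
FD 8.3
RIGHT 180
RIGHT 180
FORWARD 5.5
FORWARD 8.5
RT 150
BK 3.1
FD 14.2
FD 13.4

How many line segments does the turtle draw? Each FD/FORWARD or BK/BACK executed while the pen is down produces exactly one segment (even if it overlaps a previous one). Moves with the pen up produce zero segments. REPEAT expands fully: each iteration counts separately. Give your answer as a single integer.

Executing turtle program step by step:
Start: pos=(0,0), heading=0, pen down
FD 1.1: (0,0) -> (1.1,0) [heading=0, draw]
FD 7.1: (1.1,0) -> (8.2,0) [heading=0, draw]
FD 8.3: (8.2,0) -> (16.5,0) [heading=0, draw]
RT 180: heading 0 -> 180
RT 180: heading 180 -> 0
FD 5.5: (16.5,0) -> (22,0) [heading=0, draw]
FD 8.5: (22,0) -> (30.5,0) [heading=0, draw]
RT 150: heading 0 -> 210
BK 3.1: (30.5,0) -> (33.185,1.55) [heading=210, draw]
FD 14.2: (33.185,1.55) -> (20.887,-5.55) [heading=210, draw]
FD 13.4: (20.887,-5.55) -> (9.282,-12.25) [heading=210, draw]
Final: pos=(9.282,-12.25), heading=210, 8 segment(s) drawn
Segments drawn: 8

Answer: 8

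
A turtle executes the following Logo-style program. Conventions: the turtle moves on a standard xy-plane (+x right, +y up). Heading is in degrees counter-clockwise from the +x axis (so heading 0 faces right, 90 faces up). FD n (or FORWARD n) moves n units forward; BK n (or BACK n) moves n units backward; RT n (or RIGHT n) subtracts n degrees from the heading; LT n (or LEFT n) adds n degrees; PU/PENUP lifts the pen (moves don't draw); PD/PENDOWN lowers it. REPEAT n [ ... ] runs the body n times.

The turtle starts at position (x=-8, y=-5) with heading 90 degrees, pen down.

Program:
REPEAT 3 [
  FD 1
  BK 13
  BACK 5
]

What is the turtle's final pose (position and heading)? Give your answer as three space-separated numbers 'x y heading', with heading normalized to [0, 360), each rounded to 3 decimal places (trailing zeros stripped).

Answer: -8 -56 90

Derivation:
Executing turtle program step by step:
Start: pos=(-8,-5), heading=90, pen down
REPEAT 3 [
  -- iteration 1/3 --
  FD 1: (-8,-5) -> (-8,-4) [heading=90, draw]
  BK 13: (-8,-4) -> (-8,-17) [heading=90, draw]
  BK 5: (-8,-17) -> (-8,-22) [heading=90, draw]
  -- iteration 2/3 --
  FD 1: (-8,-22) -> (-8,-21) [heading=90, draw]
  BK 13: (-8,-21) -> (-8,-34) [heading=90, draw]
  BK 5: (-8,-34) -> (-8,-39) [heading=90, draw]
  -- iteration 3/3 --
  FD 1: (-8,-39) -> (-8,-38) [heading=90, draw]
  BK 13: (-8,-38) -> (-8,-51) [heading=90, draw]
  BK 5: (-8,-51) -> (-8,-56) [heading=90, draw]
]
Final: pos=(-8,-56), heading=90, 9 segment(s) drawn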